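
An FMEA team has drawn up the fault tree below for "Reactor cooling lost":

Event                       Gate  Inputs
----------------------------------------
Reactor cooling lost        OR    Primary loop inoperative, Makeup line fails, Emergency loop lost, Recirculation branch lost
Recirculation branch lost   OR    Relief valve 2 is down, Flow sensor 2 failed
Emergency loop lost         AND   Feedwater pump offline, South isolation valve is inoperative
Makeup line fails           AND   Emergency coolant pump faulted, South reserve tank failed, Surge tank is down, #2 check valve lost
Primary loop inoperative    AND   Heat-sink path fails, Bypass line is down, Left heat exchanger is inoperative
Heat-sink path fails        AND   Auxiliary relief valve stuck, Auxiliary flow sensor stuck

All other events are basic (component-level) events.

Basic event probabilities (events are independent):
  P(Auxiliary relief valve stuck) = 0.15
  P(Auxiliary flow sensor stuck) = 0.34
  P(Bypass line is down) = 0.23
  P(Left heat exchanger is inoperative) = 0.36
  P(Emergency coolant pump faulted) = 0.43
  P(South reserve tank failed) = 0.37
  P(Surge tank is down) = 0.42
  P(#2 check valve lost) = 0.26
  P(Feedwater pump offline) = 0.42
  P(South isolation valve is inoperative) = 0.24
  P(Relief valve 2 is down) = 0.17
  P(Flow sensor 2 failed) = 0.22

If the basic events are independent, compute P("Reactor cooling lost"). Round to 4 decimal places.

0.4304

P(Heat-sink path fails) [AND] = 0.15 × 0.34 = 0.051000
P(Primary loop inoperative) [AND] = 0.051000 × 0.23 × 0.36 = 0.004223
P(Makeup line fails) [AND] = 0.43 × 0.37 × 0.42 × 0.26 = 0.017374
P(Emergency loop lost) [AND] = 0.42 × 0.24 = 0.100800
P(Recirculation branch lost) [OR] = 1 − (1−0.17) × (1−0.22) = 0.352600
P(Reactor cooling lost) [OR] = 1 − (1−0.004223) × (1−0.017374) × (1−0.100800) × (1−0.352600) = 0.430388
Rounded to 4 decimal places: P(Reactor cooling lost) ≈ 0.4304.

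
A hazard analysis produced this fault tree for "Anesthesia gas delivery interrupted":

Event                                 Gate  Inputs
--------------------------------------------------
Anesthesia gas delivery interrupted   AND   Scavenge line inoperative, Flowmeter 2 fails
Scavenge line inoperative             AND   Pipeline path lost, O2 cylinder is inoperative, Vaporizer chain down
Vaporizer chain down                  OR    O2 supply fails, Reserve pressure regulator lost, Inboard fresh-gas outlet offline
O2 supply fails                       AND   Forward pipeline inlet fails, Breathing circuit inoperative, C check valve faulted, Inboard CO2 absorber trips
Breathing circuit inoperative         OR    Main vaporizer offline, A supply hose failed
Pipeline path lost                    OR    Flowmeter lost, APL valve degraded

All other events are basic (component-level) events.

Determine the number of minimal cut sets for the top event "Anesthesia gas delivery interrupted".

Pipeline path lost [OR]: union of children's cut sets → 2 cut set(s).
Breathing circuit inoperative [OR]: union of children's cut sets → 2 cut set(s).
O2 supply fails [AND]: one cut set from each child combined → 1 × 2 × 1 × 1 = 2 cut set(s).
Vaporizer chain down [OR]: union of children's cut sets → 4 cut set(s).
Scavenge line inoperative [AND]: one cut set from each child combined → 2 × 1 × 4 = 8 cut set(s).
Anesthesia gas delivery interrupted [AND]: one cut set from each child combined → 8 × 1 = 8 cut set(s).
Minimal cut sets: {C check valve faulted, Flowmeter 2 fails, Flowmeter lost, Forward pipeline inlet fails, Inboard CO2 absorber trips, Main vaporizer offline, O2 cylinder is inoperative}; {A supply hose failed, C check valve faulted, Flowmeter 2 fails, Flowmeter lost, Forward pipeline inlet fails, Inboard CO2 absorber trips, O2 cylinder is inoperative}; {Flowmeter 2 fails, Flowmeter lost, O2 cylinder is inoperative, Reserve pressure regulator lost}; {Flowmeter 2 fails, Flowmeter lost, Inboard fresh-gas outlet offline, O2 cylinder is inoperative}; {APL valve degraded, C check valve faulted, Flowmeter 2 fails, Forward pipeline inlet fails, Inboard CO2 absorber trips, Main vaporizer offline, O2 cylinder is inoperative}; {A supply hose failed, APL valve degraded, C check valve faulted, Flowmeter 2 fails, Forward pipeline inlet fails, Inboard CO2 absorber trips, O2 cylinder is inoperative}; {APL valve degraded, Flowmeter 2 fails, O2 cylinder is inoperative, Reserve pressure regulator lost}; {APL valve degraded, Flowmeter 2 fails, Inboard fresh-gas outlet offline, O2 cylinder is inoperative}.

8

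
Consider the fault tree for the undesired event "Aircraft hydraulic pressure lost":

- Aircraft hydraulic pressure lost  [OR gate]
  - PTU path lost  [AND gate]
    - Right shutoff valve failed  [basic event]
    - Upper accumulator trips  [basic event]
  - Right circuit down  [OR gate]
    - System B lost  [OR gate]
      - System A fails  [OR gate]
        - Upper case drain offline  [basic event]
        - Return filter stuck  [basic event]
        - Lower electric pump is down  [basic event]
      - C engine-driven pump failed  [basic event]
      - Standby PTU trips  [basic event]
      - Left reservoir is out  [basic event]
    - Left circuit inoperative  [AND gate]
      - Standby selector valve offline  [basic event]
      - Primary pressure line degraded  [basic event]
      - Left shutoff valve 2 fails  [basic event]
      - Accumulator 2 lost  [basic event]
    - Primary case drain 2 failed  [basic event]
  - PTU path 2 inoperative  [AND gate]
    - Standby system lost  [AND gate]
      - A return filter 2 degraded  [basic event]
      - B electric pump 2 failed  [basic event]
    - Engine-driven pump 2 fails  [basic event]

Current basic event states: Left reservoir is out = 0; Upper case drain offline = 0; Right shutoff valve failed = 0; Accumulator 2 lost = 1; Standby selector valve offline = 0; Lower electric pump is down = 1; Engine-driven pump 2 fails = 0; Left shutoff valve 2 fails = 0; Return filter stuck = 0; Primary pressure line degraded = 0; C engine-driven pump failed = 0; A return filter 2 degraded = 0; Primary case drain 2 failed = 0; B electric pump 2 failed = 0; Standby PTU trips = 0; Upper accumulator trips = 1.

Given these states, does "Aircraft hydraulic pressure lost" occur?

Yes

PTU path lost [AND]: Right shutoff valve failed=not, Upper accumulator trips=occurs → not all inputs occur → does not occur.
System A fails [OR]: Upper case drain offline=not, Return filter stuck=not, Lower electric pump is down=occurs → at least one input occurs → occurs.
System B lost [OR]: System A fails=occurs, C engine-driven pump failed=not, Standby PTU trips=not, Left reservoir is out=not → at least one input occurs → occurs.
Left circuit inoperative [AND]: Standby selector valve offline=not, Primary pressure line degraded=not, Left shutoff valve 2 fails=not, Accumulator 2 lost=occurs → not all inputs occur → does not occur.
Right circuit down [OR]: System B lost=occurs, Left circuit inoperative=not, Primary case drain 2 failed=not → at least one input occurs → occurs.
Standby system lost [AND]: A return filter 2 degraded=not, B electric pump 2 failed=not → not all inputs occur → does not occur.
PTU path 2 inoperative [AND]: Standby system lost=not, Engine-driven pump 2 fails=not → not all inputs occur → does not occur.
Aircraft hydraulic pressure lost [OR]: PTU path lost=not, Right circuit down=occurs, PTU path 2 inoperative=not → at least one input occurs → occurs.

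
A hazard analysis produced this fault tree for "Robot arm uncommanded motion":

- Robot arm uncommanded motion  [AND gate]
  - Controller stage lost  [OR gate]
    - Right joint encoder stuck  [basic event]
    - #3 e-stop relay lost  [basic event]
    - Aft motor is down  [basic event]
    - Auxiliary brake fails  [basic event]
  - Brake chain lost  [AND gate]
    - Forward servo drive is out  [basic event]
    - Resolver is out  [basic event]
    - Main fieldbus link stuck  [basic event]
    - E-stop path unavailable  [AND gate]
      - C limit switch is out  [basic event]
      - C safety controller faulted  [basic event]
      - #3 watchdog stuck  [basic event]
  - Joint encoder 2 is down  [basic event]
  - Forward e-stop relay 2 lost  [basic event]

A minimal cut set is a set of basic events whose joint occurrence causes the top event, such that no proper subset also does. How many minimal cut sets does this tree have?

4

Controller stage lost [OR]: union of children's cut sets → 4 cut set(s).
E-stop path unavailable [AND]: one cut set from each child combined → 1 × 1 × 1 = 1 cut set(s).
Brake chain lost [AND]: one cut set from each child combined → 1 × 1 × 1 × 1 = 1 cut set(s).
Robot arm uncommanded motion [AND]: one cut set from each child combined → 4 × 1 × 1 × 1 = 4 cut set(s).
Minimal cut sets: {#3 watchdog stuck, C limit switch is out, C safety controller faulted, Forward e-stop relay 2 lost, Forward servo drive is out, Joint encoder 2 is down, Main fieldbus link stuck, Resolver is out, Right joint encoder stuck}; {#3 e-stop relay lost, #3 watchdog stuck, C limit switch is out, C safety controller faulted, Forward e-stop relay 2 lost, Forward servo drive is out, Joint encoder 2 is down, Main fieldbus link stuck, Resolver is out}; {#3 watchdog stuck, Aft motor is down, C limit switch is out, C safety controller faulted, Forward e-stop relay 2 lost, Forward servo drive is out, Joint encoder 2 is down, Main fieldbus link stuck, Resolver is out}; {#3 watchdog stuck, Auxiliary brake fails, C limit switch is out, C safety controller faulted, Forward e-stop relay 2 lost, Forward servo drive is out, Joint encoder 2 is down, Main fieldbus link stuck, Resolver is out}.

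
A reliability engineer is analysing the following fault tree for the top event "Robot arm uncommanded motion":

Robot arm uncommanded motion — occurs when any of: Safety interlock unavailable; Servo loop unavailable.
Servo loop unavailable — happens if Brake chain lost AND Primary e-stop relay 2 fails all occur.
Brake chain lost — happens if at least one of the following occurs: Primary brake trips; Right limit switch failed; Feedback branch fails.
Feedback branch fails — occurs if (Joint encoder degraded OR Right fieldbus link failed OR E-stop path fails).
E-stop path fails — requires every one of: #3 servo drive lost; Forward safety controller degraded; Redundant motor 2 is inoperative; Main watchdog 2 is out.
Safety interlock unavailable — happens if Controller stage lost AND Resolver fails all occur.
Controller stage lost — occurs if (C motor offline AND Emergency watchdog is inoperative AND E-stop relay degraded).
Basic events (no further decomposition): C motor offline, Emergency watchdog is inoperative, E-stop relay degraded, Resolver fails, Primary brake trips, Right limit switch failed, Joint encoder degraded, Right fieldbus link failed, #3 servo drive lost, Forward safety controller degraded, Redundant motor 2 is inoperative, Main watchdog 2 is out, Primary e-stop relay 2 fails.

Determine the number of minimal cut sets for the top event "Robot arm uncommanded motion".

6

Controller stage lost [AND]: one cut set from each child combined → 1 × 1 × 1 = 1 cut set(s).
Safety interlock unavailable [AND]: one cut set from each child combined → 1 × 1 = 1 cut set(s).
E-stop path fails [AND]: one cut set from each child combined → 1 × 1 × 1 × 1 = 1 cut set(s).
Feedback branch fails [OR]: union of children's cut sets → 3 cut set(s).
Brake chain lost [OR]: union of children's cut sets → 5 cut set(s).
Servo loop unavailable [AND]: one cut set from each child combined → 5 × 1 = 5 cut set(s).
Robot arm uncommanded motion [OR]: union of children's cut sets → 6 cut set(s).
Minimal cut sets: {C motor offline, E-stop relay degraded, Emergency watchdog is inoperative, Resolver fails}; {Primary brake trips, Primary e-stop relay 2 fails}; {Primary e-stop relay 2 fails, Right limit switch failed}; {Joint encoder degraded, Primary e-stop relay 2 fails}; {Primary e-stop relay 2 fails, Right fieldbus link failed}; {#3 servo drive lost, Forward safety controller degraded, Main watchdog 2 is out, Primary e-stop relay 2 fails, Redundant motor 2 is inoperative}.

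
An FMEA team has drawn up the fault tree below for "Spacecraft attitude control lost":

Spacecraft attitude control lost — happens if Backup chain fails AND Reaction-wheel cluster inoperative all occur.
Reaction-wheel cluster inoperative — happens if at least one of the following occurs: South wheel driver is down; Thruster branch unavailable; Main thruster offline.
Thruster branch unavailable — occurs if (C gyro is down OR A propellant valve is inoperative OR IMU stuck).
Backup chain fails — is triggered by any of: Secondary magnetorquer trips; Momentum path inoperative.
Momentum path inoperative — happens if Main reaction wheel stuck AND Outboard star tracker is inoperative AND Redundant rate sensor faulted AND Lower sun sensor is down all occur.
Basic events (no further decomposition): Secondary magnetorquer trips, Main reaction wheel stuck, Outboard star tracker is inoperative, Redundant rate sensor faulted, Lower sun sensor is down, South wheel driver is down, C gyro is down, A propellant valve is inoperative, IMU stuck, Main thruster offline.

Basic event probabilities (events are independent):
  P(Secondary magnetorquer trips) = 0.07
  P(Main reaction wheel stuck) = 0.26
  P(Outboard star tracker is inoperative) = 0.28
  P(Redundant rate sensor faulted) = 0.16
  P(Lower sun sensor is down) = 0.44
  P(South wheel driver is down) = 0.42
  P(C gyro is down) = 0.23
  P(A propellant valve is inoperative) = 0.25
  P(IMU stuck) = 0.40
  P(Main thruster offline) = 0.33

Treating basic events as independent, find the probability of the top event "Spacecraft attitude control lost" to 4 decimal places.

0.0647

P(Momentum path inoperative) [AND] = 0.26 × 0.28 × 0.16 × 0.44 = 0.005125
P(Backup chain fails) [OR] = 1 − (1−0.07) × (1−0.005125) = 0.074766
P(Thruster branch unavailable) [OR] = 1 − (1−0.23) × (1−0.25) × (1−0.40) = 0.653500
P(Reaction-wheel cluster inoperative) [OR] = 1 − (1−0.42) × (1−0.653500) × (1−0.33) = 0.865350
P(Spacecraft attitude control lost) [AND] = 0.074766 × 0.865350 = 0.064699
Rounded to 4 decimal places: P(Spacecraft attitude control lost) ≈ 0.0647.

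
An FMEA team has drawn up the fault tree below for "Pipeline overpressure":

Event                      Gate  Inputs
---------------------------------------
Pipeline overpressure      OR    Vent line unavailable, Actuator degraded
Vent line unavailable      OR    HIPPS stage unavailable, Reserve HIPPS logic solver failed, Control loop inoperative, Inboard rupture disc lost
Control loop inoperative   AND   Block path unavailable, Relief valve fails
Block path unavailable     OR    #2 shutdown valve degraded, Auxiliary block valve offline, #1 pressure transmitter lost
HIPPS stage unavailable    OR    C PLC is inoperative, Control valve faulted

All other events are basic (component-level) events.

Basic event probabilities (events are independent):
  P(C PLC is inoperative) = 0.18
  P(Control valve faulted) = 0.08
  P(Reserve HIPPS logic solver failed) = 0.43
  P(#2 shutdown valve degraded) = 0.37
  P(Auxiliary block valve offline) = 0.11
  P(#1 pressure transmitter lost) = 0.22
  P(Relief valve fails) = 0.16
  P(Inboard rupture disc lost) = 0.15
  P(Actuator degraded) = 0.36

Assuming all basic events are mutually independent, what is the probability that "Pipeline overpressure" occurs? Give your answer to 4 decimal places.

0.7871

P(HIPPS stage unavailable) [OR] = 1 − (1−0.18) × (1−0.08) = 0.245600
P(Block path unavailable) [OR] = 1 − (1−0.37) × (1−0.11) × (1−0.22) = 0.562654
P(Control loop inoperative) [AND] = 0.562654 × 0.16 = 0.090025
P(Vent line unavailable) [OR] = 1 − (1−0.245600) × (1−0.43) × (1−0.090025) × (1−0.15) = 0.667398
P(Pipeline overpressure) [OR] = 1 − (1−0.667398) × (1−0.36) = 0.787135
Rounded to 4 decimal places: P(Pipeline overpressure) ≈ 0.7871.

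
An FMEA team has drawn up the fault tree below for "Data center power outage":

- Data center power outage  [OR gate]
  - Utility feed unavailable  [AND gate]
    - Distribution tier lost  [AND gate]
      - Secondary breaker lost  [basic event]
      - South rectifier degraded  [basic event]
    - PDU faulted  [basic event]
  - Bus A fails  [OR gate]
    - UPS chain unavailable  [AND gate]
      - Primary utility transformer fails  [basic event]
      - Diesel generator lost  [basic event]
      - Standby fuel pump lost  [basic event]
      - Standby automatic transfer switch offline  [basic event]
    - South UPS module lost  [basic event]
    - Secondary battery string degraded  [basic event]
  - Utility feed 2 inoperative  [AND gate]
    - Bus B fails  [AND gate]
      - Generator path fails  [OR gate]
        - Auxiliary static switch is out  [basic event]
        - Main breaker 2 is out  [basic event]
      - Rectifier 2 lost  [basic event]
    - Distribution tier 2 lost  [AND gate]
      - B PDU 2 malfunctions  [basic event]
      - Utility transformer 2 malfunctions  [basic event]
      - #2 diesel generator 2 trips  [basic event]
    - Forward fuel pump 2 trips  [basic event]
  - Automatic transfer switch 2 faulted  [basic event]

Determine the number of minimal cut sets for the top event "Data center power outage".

Distribution tier lost [AND]: one cut set from each child combined → 1 × 1 = 1 cut set(s).
Utility feed unavailable [AND]: one cut set from each child combined → 1 × 1 = 1 cut set(s).
UPS chain unavailable [AND]: one cut set from each child combined → 1 × 1 × 1 × 1 = 1 cut set(s).
Bus A fails [OR]: union of children's cut sets → 3 cut set(s).
Generator path fails [OR]: union of children's cut sets → 2 cut set(s).
Bus B fails [AND]: one cut set from each child combined → 2 × 1 = 2 cut set(s).
Distribution tier 2 lost [AND]: one cut set from each child combined → 1 × 1 × 1 = 1 cut set(s).
Utility feed 2 inoperative [AND]: one cut set from each child combined → 2 × 1 × 1 = 2 cut set(s).
Data center power outage [OR]: union of children's cut sets → 7 cut set(s).
Minimal cut sets: {PDU faulted, Secondary breaker lost, South rectifier degraded}; {Diesel generator lost, Primary utility transformer fails, Standby automatic transfer switch offline, Standby fuel pump lost}; {South UPS module lost}; {Secondary battery string degraded}; {#2 diesel generator 2 trips, Auxiliary static switch is out, B PDU 2 malfunctions, Forward fuel pump 2 trips, Rectifier 2 lost, Utility transformer 2 malfunctions}; {#2 diesel generator 2 trips, B PDU 2 malfunctions, Forward fuel pump 2 trips, Main breaker 2 is out, Rectifier 2 lost, Utility transformer 2 malfunctions}; {Automatic transfer switch 2 faulted}.

7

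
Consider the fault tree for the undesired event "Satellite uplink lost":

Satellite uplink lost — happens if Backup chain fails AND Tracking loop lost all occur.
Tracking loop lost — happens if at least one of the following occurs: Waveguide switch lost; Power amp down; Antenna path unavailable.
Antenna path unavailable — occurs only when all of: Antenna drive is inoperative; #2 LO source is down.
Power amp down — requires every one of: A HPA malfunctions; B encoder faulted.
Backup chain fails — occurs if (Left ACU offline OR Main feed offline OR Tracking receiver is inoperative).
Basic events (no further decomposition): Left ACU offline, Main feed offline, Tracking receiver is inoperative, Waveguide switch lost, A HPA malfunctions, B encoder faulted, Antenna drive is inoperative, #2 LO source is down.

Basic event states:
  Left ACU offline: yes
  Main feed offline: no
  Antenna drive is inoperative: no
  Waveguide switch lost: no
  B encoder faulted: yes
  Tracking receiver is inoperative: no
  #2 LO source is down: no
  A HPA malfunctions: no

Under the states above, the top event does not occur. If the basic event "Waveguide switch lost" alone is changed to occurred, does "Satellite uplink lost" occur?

Counterfactual: set "Waveguide switch lost" to occurred.
Backup chain fails [OR]: Left ACU offline=occurs, Main feed offline=not, Tracking receiver is inoperative=not → at least one input occurs → occurs.
Power amp down [AND]: A HPA malfunctions=not, B encoder faulted=occurs → not all inputs occur → does not occur.
Antenna path unavailable [AND]: Antenna drive is inoperative=not, #2 LO source is down=not → not all inputs occur → does not occur.
Tracking loop lost [OR]: Waveguide switch lost=occurs, Power amp down=not, Antenna path unavailable=not → at least one input occurs → occurs.
Satellite uplink lost [AND]: Backup chain fails=occurs, Tracking loop lost=occurs → all inputs occur → occurs.

Yes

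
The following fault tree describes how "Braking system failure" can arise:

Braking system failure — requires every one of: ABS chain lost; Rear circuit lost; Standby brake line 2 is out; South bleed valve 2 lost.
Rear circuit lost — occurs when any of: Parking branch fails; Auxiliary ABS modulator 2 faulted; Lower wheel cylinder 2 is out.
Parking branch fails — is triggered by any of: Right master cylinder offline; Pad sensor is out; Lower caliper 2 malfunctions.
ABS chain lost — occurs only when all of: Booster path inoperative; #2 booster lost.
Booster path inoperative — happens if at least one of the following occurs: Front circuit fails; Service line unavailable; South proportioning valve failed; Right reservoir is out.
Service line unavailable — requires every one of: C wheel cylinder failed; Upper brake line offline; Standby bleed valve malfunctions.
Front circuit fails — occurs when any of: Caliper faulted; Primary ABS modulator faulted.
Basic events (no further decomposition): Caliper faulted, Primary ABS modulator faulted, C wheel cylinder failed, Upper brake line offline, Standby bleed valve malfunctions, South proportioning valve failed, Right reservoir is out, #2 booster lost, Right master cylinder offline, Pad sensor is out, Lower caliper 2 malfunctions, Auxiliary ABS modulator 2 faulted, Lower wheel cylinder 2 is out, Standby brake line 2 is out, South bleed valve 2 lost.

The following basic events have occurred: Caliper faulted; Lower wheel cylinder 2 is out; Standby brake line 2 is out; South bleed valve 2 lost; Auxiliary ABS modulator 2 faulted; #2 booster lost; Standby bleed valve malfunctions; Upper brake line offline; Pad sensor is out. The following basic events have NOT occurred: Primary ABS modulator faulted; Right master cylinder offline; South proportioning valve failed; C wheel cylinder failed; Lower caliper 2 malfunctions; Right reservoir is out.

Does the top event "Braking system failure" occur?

Front circuit fails [OR]: Caliper faulted=occurs, Primary ABS modulator faulted=not → at least one input occurs → occurs.
Service line unavailable [AND]: C wheel cylinder failed=not, Upper brake line offline=occurs, Standby bleed valve malfunctions=occurs → not all inputs occur → does not occur.
Booster path inoperative [OR]: Front circuit fails=occurs, Service line unavailable=not, South proportioning valve failed=not, Right reservoir is out=not → at least one input occurs → occurs.
ABS chain lost [AND]: Booster path inoperative=occurs, #2 booster lost=occurs → all inputs occur → occurs.
Parking branch fails [OR]: Right master cylinder offline=not, Pad sensor is out=occurs, Lower caliper 2 malfunctions=not → at least one input occurs → occurs.
Rear circuit lost [OR]: Parking branch fails=occurs, Auxiliary ABS modulator 2 faulted=occurs, Lower wheel cylinder 2 is out=occurs → at least one input occurs → occurs.
Braking system failure [AND]: ABS chain lost=occurs, Rear circuit lost=occurs, Standby brake line 2 is out=occurs, South bleed valve 2 lost=occurs → all inputs occur → occurs.

Yes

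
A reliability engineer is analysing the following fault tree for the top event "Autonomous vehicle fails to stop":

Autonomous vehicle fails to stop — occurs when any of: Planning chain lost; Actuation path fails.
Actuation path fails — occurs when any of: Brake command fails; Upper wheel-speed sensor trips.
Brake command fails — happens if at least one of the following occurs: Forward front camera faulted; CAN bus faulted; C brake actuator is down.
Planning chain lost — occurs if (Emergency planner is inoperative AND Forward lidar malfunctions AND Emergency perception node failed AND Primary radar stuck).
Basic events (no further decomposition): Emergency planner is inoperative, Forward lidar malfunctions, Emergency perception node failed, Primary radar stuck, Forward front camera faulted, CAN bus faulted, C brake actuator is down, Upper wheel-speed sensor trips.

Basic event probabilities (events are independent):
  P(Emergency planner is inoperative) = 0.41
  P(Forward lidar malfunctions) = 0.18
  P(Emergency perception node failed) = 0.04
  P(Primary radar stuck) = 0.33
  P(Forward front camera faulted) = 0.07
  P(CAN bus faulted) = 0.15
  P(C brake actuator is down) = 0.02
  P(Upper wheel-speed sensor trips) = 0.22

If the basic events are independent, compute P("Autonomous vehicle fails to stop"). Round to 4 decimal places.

P(Planning chain lost) [AND] = 0.41 × 0.18 × 0.04 × 0.33 = 0.000974
P(Brake command fails) [OR] = 1 − (1−0.07) × (1−0.15) × (1−0.02) = 0.225310
P(Actuation path fails) [OR] = 1 − (1−0.225310) × (1−0.22) = 0.395742
P(Autonomous vehicle fails to stop) [OR] = 1 − (1−0.000974) × (1−0.395742) = 0.396331
Rounded to 4 decimal places: P(Autonomous vehicle fails to stop) ≈ 0.3963.

0.3963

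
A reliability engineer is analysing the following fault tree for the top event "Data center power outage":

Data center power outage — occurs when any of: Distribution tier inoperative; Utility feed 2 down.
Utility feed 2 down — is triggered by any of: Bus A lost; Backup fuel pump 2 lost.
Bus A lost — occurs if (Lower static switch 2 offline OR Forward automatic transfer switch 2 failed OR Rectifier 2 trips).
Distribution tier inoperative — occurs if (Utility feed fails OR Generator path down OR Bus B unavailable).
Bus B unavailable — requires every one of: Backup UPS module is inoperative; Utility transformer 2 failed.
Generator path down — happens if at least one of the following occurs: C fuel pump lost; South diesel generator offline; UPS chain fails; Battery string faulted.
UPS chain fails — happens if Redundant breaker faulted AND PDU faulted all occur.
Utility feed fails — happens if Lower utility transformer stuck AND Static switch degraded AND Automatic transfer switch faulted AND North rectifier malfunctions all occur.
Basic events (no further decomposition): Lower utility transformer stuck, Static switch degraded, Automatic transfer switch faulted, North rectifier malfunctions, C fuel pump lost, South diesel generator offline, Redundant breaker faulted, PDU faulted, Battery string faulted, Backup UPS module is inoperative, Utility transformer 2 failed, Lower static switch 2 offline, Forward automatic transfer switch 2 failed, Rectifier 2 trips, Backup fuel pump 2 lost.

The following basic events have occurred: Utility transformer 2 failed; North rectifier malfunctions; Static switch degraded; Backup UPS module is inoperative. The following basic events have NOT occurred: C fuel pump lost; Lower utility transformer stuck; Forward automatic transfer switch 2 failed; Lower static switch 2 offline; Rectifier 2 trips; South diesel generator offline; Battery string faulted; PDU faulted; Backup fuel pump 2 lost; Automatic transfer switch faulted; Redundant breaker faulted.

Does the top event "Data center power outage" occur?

Yes

Utility feed fails [AND]: Lower utility transformer stuck=not, Static switch degraded=occurs, Automatic transfer switch faulted=not, North rectifier malfunctions=occurs → not all inputs occur → does not occur.
UPS chain fails [AND]: Redundant breaker faulted=not, PDU faulted=not → not all inputs occur → does not occur.
Generator path down [OR]: C fuel pump lost=not, South diesel generator offline=not, UPS chain fails=not, Battery string faulted=not → no input occurs → does not occur.
Bus B unavailable [AND]: Backup UPS module is inoperative=occurs, Utility transformer 2 failed=occurs → all inputs occur → occurs.
Distribution tier inoperative [OR]: Utility feed fails=not, Generator path down=not, Bus B unavailable=occurs → at least one input occurs → occurs.
Bus A lost [OR]: Lower static switch 2 offline=not, Forward automatic transfer switch 2 failed=not, Rectifier 2 trips=not → no input occurs → does not occur.
Utility feed 2 down [OR]: Bus A lost=not, Backup fuel pump 2 lost=not → no input occurs → does not occur.
Data center power outage [OR]: Distribution tier inoperative=occurs, Utility feed 2 down=not → at least one input occurs → occurs.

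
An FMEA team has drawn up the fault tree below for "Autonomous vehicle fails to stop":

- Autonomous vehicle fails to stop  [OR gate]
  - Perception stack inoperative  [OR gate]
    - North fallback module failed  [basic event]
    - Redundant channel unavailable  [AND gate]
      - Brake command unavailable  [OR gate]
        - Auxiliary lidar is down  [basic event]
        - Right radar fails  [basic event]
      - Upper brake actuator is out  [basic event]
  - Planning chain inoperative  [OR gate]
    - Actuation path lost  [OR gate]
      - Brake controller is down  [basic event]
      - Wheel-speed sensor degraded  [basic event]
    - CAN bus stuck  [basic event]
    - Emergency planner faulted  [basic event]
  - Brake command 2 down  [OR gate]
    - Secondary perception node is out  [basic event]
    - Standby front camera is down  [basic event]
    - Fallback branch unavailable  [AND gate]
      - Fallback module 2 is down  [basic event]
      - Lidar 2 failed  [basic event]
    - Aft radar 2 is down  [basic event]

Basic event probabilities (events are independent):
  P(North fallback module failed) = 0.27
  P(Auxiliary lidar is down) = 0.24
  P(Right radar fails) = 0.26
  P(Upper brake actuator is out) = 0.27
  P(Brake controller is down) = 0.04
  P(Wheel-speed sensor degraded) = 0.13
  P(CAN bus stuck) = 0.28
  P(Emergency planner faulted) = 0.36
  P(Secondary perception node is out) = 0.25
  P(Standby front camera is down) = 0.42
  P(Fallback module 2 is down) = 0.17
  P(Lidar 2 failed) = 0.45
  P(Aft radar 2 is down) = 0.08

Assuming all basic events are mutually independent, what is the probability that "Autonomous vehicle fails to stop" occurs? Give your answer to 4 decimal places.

0.9084

P(Brake command unavailable) [OR] = 1 − (1−0.24) × (1−0.26) = 0.437600
P(Redundant channel unavailable) [AND] = 0.437600 × 0.27 = 0.118152
P(Perception stack inoperative) [OR] = 1 − (1−0.27) × (1−0.118152) = 0.356251
P(Actuation path lost) [OR] = 1 − (1−0.04) × (1−0.13) = 0.164800
P(Planning chain inoperative) [OR] = 1 − (1−0.164800) × (1−0.28) × (1−0.36) = 0.615140
P(Fallback branch unavailable) [AND] = 0.17 × 0.45 = 0.076500
P(Brake command 2 down) [OR] = 1 − (1−0.25) × (1−0.42) × (1−0.076500) × (1−0.08) = 0.630415
P(Autonomous vehicle fails to stop) [OR] = 1 − (1−0.356251) × (1−0.615140) × (1−0.630415) = 0.908434
Rounded to 4 decimal places: P(Autonomous vehicle fails to stop) ≈ 0.9084.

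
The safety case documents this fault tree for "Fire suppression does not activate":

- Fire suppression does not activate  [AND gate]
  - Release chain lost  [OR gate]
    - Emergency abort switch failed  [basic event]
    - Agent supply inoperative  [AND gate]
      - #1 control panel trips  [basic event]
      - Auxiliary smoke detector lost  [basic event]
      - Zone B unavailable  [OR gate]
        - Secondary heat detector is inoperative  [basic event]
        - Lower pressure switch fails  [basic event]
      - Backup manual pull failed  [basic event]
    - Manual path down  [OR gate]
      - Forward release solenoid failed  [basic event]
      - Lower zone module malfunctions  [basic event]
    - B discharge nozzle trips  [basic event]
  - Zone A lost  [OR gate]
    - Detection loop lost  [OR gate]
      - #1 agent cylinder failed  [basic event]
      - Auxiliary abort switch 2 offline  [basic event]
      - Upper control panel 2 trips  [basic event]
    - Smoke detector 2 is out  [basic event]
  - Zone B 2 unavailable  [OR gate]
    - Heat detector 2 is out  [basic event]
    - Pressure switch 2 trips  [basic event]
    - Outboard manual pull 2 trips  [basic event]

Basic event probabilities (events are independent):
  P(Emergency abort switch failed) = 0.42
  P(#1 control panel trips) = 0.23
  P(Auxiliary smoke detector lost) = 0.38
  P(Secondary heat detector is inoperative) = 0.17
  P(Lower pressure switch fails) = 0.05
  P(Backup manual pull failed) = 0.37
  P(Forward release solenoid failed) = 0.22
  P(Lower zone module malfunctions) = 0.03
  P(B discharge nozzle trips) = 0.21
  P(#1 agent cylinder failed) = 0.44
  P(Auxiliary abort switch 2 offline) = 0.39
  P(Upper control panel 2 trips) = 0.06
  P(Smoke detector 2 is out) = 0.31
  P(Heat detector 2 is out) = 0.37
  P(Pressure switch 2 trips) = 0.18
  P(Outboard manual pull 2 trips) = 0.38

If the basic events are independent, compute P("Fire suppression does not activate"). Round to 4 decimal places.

0.3469

P(Zone B unavailable) [OR] = 1 − (1−0.17) × (1−0.05) = 0.211500
P(Agent supply inoperative) [AND] = 0.23 × 0.38 × 0.211500 × 0.37 = 0.006839
P(Manual path down) [OR] = 1 − (1−0.22) × (1−0.03) = 0.243400
P(Release chain lost) [OR] = 1 − (1−0.42) × (1−0.006839) × (1−0.243400) × (1−0.21) = 0.655697
P(Detection loop lost) [OR] = 1 − (1−0.44) × (1−0.39) × (1−0.06) = 0.678896
P(Zone A lost) [OR] = 1 − (1−0.678896) × (1−0.31) = 0.778438
P(Zone B 2 unavailable) [OR] = 1 − (1−0.37) × (1−0.18) × (1−0.38) = 0.679708
P(Fire suppression does not activate) [AND] = 0.655697 × 0.778438 × 0.679708 = 0.346936
Rounded to 4 decimal places: P(Fire suppression does not activate) ≈ 0.3469.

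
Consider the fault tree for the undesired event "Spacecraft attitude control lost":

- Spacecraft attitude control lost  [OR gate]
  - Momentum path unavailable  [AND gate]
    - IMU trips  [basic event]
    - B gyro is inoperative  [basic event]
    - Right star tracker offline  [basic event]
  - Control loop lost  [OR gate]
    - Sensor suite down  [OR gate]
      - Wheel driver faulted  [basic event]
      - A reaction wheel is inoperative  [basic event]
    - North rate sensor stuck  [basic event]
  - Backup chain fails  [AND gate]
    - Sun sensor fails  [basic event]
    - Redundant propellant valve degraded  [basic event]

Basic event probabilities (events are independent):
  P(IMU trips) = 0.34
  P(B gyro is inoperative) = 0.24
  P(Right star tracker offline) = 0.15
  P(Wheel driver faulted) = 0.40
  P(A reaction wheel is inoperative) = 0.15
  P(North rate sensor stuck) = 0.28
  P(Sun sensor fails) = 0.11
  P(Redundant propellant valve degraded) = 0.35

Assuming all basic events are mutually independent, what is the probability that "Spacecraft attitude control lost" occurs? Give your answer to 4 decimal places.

P(Momentum path unavailable) [AND] = 0.34 × 0.24 × 0.15 = 0.012240
P(Sensor suite down) [OR] = 1 − (1−0.40) × (1−0.15) = 0.490000
P(Control loop lost) [OR] = 1 − (1−0.490000) × (1−0.28) = 0.632800
P(Backup chain fails) [AND] = 0.11 × 0.35 = 0.038500
P(Spacecraft attitude control lost) [OR] = 1 − (1−0.012240) × (1−0.632800) × (1−0.038500) = 0.651259
Rounded to 4 decimal places: P(Spacecraft attitude control lost) ≈ 0.6513.

0.6513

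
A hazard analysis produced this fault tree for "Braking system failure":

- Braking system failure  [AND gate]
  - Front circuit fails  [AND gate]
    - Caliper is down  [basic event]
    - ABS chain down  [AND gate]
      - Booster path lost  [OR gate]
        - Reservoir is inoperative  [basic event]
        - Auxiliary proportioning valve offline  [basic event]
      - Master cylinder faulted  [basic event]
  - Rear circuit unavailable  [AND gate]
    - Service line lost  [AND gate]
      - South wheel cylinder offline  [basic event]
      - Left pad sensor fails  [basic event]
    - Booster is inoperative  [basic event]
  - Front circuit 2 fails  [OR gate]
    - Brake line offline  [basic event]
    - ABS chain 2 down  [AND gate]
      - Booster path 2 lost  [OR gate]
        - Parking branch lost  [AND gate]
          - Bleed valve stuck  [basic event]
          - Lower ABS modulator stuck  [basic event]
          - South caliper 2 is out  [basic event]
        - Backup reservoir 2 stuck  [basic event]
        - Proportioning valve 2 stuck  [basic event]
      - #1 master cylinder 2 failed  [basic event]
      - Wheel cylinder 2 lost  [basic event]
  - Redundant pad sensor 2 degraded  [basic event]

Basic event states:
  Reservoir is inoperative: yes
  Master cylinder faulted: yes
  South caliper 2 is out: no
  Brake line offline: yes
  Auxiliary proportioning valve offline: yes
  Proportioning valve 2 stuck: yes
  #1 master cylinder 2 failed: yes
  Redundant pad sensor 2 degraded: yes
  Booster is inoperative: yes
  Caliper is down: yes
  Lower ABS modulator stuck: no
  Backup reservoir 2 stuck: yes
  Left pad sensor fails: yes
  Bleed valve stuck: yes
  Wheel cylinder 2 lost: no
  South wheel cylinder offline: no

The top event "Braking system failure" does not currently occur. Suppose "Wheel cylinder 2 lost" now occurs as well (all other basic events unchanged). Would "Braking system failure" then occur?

Counterfactual: set "Wheel cylinder 2 lost" to occurred.
Booster path lost [OR]: Reservoir is inoperative=occurs, Auxiliary proportioning valve offline=occurs → at least one input occurs → occurs.
ABS chain down [AND]: Booster path lost=occurs, Master cylinder faulted=occurs → all inputs occur → occurs.
Front circuit fails [AND]: Caliper is down=occurs, ABS chain down=occurs → all inputs occur → occurs.
Service line lost [AND]: South wheel cylinder offline=not, Left pad sensor fails=occurs → not all inputs occur → does not occur.
Rear circuit unavailable [AND]: Service line lost=not, Booster is inoperative=occurs → not all inputs occur → does not occur.
Parking branch lost [AND]: Bleed valve stuck=occurs, Lower ABS modulator stuck=not, South caliper 2 is out=not → not all inputs occur → does not occur.
Booster path 2 lost [OR]: Parking branch lost=not, Backup reservoir 2 stuck=occurs, Proportioning valve 2 stuck=occurs → at least one input occurs → occurs.
ABS chain 2 down [AND]: Booster path 2 lost=occurs, #1 master cylinder 2 failed=occurs, Wheel cylinder 2 lost=occurs → all inputs occur → occurs.
Front circuit 2 fails [OR]: Brake line offline=occurs, ABS chain 2 down=occurs → at least one input occurs → occurs.
Braking system failure [AND]: Front circuit fails=occurs, Rear circuit unavailable=not, Front circuit 2 fails=occurs, Redundant pad sensor 2 degraded=occurs → not all inputs occur → does not occur.

No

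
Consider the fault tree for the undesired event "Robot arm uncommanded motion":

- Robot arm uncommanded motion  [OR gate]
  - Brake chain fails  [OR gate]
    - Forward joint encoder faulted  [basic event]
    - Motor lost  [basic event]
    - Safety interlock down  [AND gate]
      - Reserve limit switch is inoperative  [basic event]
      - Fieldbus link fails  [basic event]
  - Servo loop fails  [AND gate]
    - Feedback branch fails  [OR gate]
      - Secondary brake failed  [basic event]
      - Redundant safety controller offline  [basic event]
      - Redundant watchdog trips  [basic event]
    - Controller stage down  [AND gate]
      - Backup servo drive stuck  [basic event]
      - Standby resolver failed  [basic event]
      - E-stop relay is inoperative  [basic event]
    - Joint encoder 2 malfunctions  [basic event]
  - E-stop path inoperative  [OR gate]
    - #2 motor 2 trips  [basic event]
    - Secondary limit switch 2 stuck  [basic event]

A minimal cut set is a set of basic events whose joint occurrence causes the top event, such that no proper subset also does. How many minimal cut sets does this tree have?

8

Safety interlock down [AND]: one cut set from each child combined → 1 × 1 = 1 cut set(s).
Brake chain fails [OR]: union of children's cut sets → 3 cut set(s).
Feedback branch fails [OR]: union of children's cut sets → 3 cut set(s).
Controller stage down [AND]: one cut set from each child combined → 1 × 1 × 1 = 1 cut set(s).
Servo loop fails [AND]: one cut set from each child combined → 3 × 1 × 1 = 3 cut set(s).
E-stop path inoperative [OR]: union of children's cut sets → 2 cut set(s).
Robot arm uncommanded motion [OR]: union of children's cut sets → 8 cut set(s).
Minimal cut sets: {Forward joint encoder faulted}; {Motor lost}; {Fieldbus link fails, Reserve limit switch is inoperative}; {Backup servo drive stuck, E-stop relay is inoperative, Joint encoder 2 malfunctions, Secondary brake failed, Standby resolver failed}; {Backup servo drive stuck, E-stop relay is inoperative, Joint encoder 2 malfunctions, Redundant safety controller offline, Standby resolver failed}; {Backup servo drive stuck, E-stop relay is inoperative, Joint encoder 2 malfunctions, Redundant watchdog trips, Standby resolver failed}; {#2 motor 2 trips}; {Secondary limit switch 2 stuck}.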